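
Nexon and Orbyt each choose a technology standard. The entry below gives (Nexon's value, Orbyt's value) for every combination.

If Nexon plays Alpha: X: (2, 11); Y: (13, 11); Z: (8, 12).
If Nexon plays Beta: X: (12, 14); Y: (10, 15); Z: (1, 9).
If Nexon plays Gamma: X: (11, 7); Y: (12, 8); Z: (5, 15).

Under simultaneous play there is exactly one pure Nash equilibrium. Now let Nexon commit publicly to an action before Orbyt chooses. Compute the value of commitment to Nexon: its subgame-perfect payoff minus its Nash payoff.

Work backward from Orbyt's decision.
- Alpha: BR = Z, leader payoff 8.
- Beta: BR = Y, leader payoff 10.
- Gamma: BR = Z, leader payoff 5.
Among 8, 10, 5, the best is 10 at Beta. Subgame-perfect outcome: (Beta, Y) with payoffs (10, 15).
Now find the simultaneous Nash equilibrium.
Nexon's best replies: X→Beta; Y→Alpha; Z→Alpha.
Orbyt's best replies: Alpha→Z; Beta→Y; Gamma→Z.
The unique mutual best reply is (Alpha, Z), giving (8, 12).
Nexon's commitment gain: 10 − 8 = 2.

2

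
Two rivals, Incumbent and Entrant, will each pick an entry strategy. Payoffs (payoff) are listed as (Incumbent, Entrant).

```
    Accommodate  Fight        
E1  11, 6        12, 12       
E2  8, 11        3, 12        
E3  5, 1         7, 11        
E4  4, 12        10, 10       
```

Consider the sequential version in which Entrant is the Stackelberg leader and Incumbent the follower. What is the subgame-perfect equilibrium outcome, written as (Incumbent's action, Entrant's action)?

(E1, Fight)

Work backward from Incumbent's decision.
- Accommodate: Incumbent compares 11, 8, 5, 4 and picks E1; Entrant would get 6.
- Fight: Incumbent compares 12, 3, 7, 10 and picks E1; Entrant would get 12.
Entrant's induced payoffs are 6, 12, so Entrant commits to Fight. Subgame-perfect outcome: (E1, Fight) with payoffs (12, 12).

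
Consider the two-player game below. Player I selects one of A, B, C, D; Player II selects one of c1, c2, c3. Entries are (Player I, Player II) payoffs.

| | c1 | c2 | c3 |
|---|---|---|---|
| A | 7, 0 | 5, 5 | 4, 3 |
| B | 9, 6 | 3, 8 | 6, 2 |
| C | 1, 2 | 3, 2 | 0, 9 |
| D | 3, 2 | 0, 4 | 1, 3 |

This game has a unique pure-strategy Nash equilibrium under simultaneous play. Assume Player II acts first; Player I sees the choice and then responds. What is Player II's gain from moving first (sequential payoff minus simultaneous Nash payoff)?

Backward induction with Player II moving first.
- c1: BR = B, leader payoff 6.
- c2: BR = A, leader payoff 5.
- c3: BR = B, leader payoff 2.
Player II's induced payoffs are 6, 5, 2, so Player II commits to c1. Subgame-perfect outcome: (B, c1) with payoffs (9, 6).
Now find the simultaneous Nash equilibrium.
Player I's best replies: c1→B; c2→A; c3→B.
Player II's best replies: A→c2; B→c2; C→c3; D→c2.
The unique mutual best reply is (A, c2), giving (5, 5).
Player II's commitment gain: 6 − 5 = 1.

1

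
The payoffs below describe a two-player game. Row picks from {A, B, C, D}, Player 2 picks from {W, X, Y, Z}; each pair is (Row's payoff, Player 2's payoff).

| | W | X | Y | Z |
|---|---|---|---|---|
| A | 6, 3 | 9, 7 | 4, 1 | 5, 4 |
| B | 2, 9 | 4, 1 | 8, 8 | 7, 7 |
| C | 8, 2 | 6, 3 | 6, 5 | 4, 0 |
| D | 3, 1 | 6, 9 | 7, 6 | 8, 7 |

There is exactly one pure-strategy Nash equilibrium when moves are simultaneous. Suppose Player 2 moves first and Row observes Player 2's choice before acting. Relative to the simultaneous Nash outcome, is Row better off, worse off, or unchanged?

Solve by backward induction (Player 2 leads).
- W: Row compares 6, 2, 8, 3 and picks C; Player 2 would get 2.
- X: Row compares 9, 4, 6, 6 and picks A; Player 2 would get 7.
- Y: Row compares 4, 8, 6, 7 and picks B; Player 2 would get 8.
- Z: Row compares 5, 7, 4, 8 and picks D; Player 2 would get 7.
Maximizing over 2, 7, 8, 7, Player 2 chooses Y. Subgame-perfect outcome: (B, Y) with payoffs (8, 8).
Now find the simultaneous Nash equilibrium.
Row's best replies: W→C; X→A; Y→B; Z→D.
Player 2's best replies: A→X; B→W; C→Y; D→X.
The unique mutual best reply is (A, X), giving (9, 7).
Row earns 8 sequentially versus 9 at the Nash outcome: worse off.

worse off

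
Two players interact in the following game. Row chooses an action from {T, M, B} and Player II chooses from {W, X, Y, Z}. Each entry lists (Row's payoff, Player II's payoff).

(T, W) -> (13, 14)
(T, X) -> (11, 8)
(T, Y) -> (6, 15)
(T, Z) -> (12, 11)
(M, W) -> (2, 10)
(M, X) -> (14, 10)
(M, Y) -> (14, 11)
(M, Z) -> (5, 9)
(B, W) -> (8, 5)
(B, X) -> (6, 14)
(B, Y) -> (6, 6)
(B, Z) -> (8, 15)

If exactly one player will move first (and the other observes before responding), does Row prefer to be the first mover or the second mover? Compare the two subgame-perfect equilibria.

If Row leads: Player II's best replies are T→Y, M→Y, B→Z; Row's induced payoffs 6, 14, 8; outcome (M, Y), payoffs (14, 11).
If Player II leads: Row's best replies are W→T, X→M, Y→M, Z→T; Player II's induced payoffs 14, 10, 11, 11; outcome (T, W), payoffs (13, 14).
Row gets 14 moving first and 13 moving second, so Row prefers to move first.

first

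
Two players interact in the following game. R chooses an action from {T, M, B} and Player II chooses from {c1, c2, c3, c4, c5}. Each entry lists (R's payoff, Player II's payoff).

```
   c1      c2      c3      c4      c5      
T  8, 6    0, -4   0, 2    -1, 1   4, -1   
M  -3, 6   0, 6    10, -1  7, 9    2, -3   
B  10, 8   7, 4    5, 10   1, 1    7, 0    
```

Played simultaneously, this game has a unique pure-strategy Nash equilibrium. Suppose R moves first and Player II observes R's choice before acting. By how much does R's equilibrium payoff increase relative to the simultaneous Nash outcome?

1

Player II best-responds to each possible R move:
- T: BR = c1, leader payoff 8.
- M: BR = c4, leader payoff 7.
- B: BR = c3, leader payoff 5.
Among 8, 7, 5, the best is 8 at T. Subgame-perfect outcome: (T, c1) with payoffs (8, 6).
Under simultaneous play:
R's best replies: c1→B; c2→B; c3→M; c4→M; c5→B.
Player II's best replies: T→c1; M→c4; B→c3.
The unique mutual best reply is (M, c4), giving (7, 9).
R's commitment gain: 8 − 7 = 1.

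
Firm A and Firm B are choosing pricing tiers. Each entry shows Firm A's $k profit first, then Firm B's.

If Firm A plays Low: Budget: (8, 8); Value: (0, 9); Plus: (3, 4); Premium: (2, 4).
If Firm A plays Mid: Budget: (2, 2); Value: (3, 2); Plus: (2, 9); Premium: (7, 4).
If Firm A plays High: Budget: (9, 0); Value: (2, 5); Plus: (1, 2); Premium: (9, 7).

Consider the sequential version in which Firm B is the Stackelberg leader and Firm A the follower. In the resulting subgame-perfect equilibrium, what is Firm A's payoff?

9

Work backward from Firm A's decision.
- Budget: BR = High, leader payoff 0.
- Value: BR = Mid, leader payoff 2.
- Plus: BR = Low, leader payoff 4.
- Premium: BR = High, leader payoff 7.
Among 0, 2, 4, 7, the best is 7 at Premium. Subgame-perfect outcome: (High, Premium) with payoffs (9, 7).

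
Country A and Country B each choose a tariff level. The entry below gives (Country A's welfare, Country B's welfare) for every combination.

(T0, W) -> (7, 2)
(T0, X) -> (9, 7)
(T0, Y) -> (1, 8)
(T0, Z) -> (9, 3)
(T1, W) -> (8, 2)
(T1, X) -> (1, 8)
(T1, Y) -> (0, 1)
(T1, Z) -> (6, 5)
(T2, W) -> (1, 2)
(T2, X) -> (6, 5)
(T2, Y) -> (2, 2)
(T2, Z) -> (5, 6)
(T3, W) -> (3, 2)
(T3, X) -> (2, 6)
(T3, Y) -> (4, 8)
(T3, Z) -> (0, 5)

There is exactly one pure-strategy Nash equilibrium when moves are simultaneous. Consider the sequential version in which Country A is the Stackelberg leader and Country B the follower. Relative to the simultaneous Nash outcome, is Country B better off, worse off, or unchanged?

worse off

Backward induction with Country A moving first.
- T0: Country B compares 2, 7, 8, 3 and picks Y; Country A would get 1.
- T1: Country B compares 2, 8, 1, 5 and picks X; Country A would get 1.
- T2: Country B compares 2, 5, 2, 6 and picks Z; Country A would get 5.
- T3: Country B compares 2, 6, 8, 5 and picks Y; Country A would get 4.
Country A's induced payoffs are 1, 1, 5, 4, so Country A commits to T2. Subgame-perfect outcome: (T2, Z) with payoffs (5, 6).
Under simultaneous play:
Country A's best replies: W→T1; X→T0; Y→T3; Z→T0.
Country B's best replies: T0→Y; T1→X; T2→Z; T3→Y.
Only (T3, Y) has each player best-responding; Nash payoffs (4, 8).
Country B earns 6 sequentially versus 8 at the Nash outcome: worse off.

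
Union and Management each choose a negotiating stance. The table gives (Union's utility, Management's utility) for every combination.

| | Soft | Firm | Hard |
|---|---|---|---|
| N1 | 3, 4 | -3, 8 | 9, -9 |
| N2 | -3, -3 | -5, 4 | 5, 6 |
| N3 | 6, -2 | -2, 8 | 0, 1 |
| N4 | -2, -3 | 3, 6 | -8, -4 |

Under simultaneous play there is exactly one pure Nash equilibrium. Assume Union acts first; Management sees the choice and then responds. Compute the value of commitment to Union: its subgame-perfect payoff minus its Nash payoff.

2

Work backward from Management's decision.
- N1: Management compares 4, 8, -9 and picks Firm; Union would get -3.
- N2: Management compares -3, 4, 6 and picks Hard; Union would get 5.
- N3: Management compares -2, 8, 1 and picks Firm; Union would get -2.
- N4: Management compares -3, 6, -4 and picks Firm; Union would get 3.
Among -3, 5, -2, 3, the best is 5 at N2. Subgame-perfect outcome: (N2, Hard) with payoffs (5, 6).
For the simultaneous game, intersect best replies.
Union's best replies: Soft→N3; Firm→N4; Hard→N1.
Management's best replies: N1→Firm; N2→Hard; N3→Firm; N4→Firm.
Only (N4, Firm) has each player best-responding; Nash payoffs (3, 6).
Union's commitment gain: 5 − 3 = 2.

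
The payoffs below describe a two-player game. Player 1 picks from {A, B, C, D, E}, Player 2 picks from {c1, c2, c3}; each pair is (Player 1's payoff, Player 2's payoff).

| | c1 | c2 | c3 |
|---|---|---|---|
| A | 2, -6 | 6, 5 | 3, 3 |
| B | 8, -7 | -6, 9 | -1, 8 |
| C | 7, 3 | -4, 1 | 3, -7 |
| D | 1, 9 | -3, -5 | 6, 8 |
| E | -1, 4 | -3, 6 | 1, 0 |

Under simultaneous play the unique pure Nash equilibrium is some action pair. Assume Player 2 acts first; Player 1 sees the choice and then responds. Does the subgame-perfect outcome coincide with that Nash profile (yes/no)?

no

Player 1 best-responds to each possible Player 2 move:
- c1 → Player 1 plays B (best of 2, 8, 7, 1, -1); Player 2 gets -7.
- c2 → Player 1 plays A (best of 6, -6, -4, -3, -3); Player 2 gets 5.
- c3 → Player 1 plays D (best of 3, -1, 3, 6, 1); Player 2 gets 8.
Player 2's induced payoffs are -7, 5, 8, so Player 2 commits to c3. Subgame-perfect outcome: (D, c3) with payoffs (6, 8).
For the simultaneous game, intersect best replies.
Player 1's best replies: c1→B; c2→A; c3→D.
Player 2's best replies: A→c2; B→c2; C→c1; D→c1; E→c2.
The unique mutual best reply is (A, c2), giving (6, 5).
Sequential outcome (D, c3) differs from the Nash profile (A, c2).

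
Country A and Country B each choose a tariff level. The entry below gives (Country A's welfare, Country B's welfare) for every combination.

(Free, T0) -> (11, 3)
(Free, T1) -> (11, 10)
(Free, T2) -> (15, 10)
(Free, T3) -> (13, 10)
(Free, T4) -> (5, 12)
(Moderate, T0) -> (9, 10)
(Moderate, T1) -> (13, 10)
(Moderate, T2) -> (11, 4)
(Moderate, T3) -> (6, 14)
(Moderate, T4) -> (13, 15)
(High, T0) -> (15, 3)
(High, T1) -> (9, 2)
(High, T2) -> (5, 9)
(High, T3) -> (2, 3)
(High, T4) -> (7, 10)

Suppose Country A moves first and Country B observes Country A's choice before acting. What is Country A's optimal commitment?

Work backward from Country B's decision.
- Free: Country B compares 3, 10, 10, 10, 12 and picks T4; Country A would get 5.
- Moderate: Country B compares 10, 10, 4, 14, 15 and picks T4; Country A would get 13.
- High: Country B compares 3, 2, 9, 3, 10 and picks T4; Country A would get 7.
Among 5, 13, 7, the best is 13 at Moderate. Subgame-perfect outcome: (Moderate, T4) with payoffs (13, 15).

Moderate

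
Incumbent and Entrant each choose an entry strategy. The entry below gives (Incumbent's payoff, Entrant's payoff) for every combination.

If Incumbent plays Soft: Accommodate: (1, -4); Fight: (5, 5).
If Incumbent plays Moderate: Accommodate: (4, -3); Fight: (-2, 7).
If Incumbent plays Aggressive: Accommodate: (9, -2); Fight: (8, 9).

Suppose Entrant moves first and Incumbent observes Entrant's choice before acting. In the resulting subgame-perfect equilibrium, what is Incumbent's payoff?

Incumbent best-responds to each possible Entrant move:
- Accommodate → Incumbent plays Aggressive (best of 1, 4, 9); Entrant gets -2.
- Fight → Incumbent plays Aggressive (best of 5, -2, 8); Entrant gets 9.
Among -2, 9, the best is 9 at Fight. Subgame-perfect outcome: (Aggressive, Fight) with payoffs (8, 9).

8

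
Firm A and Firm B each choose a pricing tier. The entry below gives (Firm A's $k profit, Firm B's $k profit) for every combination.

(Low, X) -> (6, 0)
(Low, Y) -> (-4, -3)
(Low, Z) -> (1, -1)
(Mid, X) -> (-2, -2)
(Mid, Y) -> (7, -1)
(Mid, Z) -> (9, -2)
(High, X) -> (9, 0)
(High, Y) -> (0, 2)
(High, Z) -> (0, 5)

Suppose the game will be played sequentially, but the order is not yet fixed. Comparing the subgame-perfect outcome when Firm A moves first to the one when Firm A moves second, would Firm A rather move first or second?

If Firm A leads: Firm B's best replies are Low→X, Mid→Y, High→Z; Firm A's induced payoffs 6, 7, 0; outcome (Mid, Y), payoffs (7, -1).
If Firm B leads: Firm A's best replies are X→High, Y→Mid, Z→Mid; Firm B's induced payoffs 0, -1, -2; outcome (High, X), payoffs (9, 0).
Firm A gets 7 moving first and 9 moving second, so Firm A prefers to move second.

second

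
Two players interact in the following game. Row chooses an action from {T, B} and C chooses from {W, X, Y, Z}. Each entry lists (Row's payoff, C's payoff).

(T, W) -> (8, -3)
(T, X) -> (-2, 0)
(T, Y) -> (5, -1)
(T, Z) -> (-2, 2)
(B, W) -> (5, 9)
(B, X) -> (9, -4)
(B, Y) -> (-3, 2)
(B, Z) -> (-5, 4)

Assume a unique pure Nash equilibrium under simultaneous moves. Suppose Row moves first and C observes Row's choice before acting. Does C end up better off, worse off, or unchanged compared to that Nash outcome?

better off

Work backward from C's decision.
- T: C compares -3, 0, -1, 2 and picks Z; Row would get -2.
- B: C compares 9, -4, 2, 4 and picks W; Row would get 5.
Among -2, 5, the best is 5 at B. Subgame-perfect outcome: (B, W) with payoffs (5, 9).
Under simultaneous play:
Row's best replies: W→T; X→B; Y→T; Z→T.
C's best replies: T→Z; B→W.
The unique mutual best reply is (T, Z), giving (-2, 2).
C earns 9 sequentially versus 2 at the Nash outcome: better off.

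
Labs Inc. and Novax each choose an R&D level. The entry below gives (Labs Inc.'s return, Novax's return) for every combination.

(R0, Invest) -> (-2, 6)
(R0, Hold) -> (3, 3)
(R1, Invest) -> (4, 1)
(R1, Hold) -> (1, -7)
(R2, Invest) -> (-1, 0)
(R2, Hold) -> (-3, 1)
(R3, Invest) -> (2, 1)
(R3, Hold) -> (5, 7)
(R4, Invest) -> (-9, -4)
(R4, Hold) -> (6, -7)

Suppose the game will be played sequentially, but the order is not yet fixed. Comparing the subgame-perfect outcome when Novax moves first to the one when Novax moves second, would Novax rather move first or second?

If Labs Inc. leads: Novax's best replies are R0→Invest, R1→Invest, R2→Hold, R3→Hold, R4→Invest; Labs Inc.'s induced payoffs -2, 4, -3, 5, -9; outcome (R3, Hold), payoffs (5, 7).
If Novax leads: Labs Inc.'s best replies are Invest→R1, Hold→R4; Novax's induced payoffs 1, -7; outcome (R1, Invest), payoffs (4, 1).
Novax gets 1 moving first and 7 moving second, so Novax prefers to move second.

second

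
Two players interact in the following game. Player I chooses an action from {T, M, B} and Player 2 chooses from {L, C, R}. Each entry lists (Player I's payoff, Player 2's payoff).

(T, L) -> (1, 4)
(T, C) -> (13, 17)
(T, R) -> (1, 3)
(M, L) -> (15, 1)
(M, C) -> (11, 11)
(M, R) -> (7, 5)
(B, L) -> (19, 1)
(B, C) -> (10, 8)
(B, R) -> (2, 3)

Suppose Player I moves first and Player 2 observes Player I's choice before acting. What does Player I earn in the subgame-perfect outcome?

13

Player 2 best-responds to each possible Player I move:
- T: Player 2 compares 4, 17, 3 and picks C; Player I would get 13.
- M: Player 2 compares 1, 11, 5 and picks C; Player I would get 11.
- B: Player 2 compares 1, 8, 3 and picks C; Player I would get 10.
Among 13, 11, 10, the best is 13 at T. Subgame-perfect outcome: (T, C) with payoffs (13, 17).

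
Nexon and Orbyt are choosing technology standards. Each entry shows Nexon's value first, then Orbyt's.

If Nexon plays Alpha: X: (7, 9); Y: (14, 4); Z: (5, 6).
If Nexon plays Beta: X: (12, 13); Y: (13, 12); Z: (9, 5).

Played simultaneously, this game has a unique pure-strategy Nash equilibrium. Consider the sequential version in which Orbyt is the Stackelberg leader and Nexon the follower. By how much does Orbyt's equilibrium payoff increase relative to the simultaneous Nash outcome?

Nexon best-responds to each possible Orbyt move:
- X → Nexon plays Beta (best of 7, 12); Orbyt gets 13.
- Y → Nexon plays Alpha (best of 14, 13); Orbyt gets 4.
- Z → Nexon plays Beta (best of 5, 9); Orbyt gets 5.
Among 13, 4, 5, the best is 13 at X. Subgame-perfect outcome: (Beta, X) with payoffs (12, 13).
Now find the simultaneous Nash equilibrium.
Nexon's best replies: X→Beta; Y→Alpha; Z→Beta.
Orbyt's best replies: Alpha→X; Beta→X.
Only (Beta, X) has each player best-responding; Nash payoffs (12, 13).
Orbyt's commitment gain: 13 − 13 = 0.

0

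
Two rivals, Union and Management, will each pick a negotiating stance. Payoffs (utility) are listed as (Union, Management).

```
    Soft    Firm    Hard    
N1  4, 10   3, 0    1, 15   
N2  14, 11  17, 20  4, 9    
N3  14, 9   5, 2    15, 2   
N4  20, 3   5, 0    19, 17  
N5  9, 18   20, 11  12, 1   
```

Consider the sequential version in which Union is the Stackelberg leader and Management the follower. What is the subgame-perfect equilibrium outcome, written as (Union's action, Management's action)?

Solve by backward induction (Union leads).
- N1: BR = Hard, leader payoff 1.
- N2: BR = Firm, leader payoff 17.
- N3: BR = Soft, leader payoff 14.
- N4: BR = Hard, leader payoff 19.
- N5: BR = Soft, leader payoff 9.
Maximizing over 1, 17, 14, 19, 9, Union chooses N4. Subgame-perfect outcome: (N4, Hard) with payoffs (19, 17).

(N4, Hard)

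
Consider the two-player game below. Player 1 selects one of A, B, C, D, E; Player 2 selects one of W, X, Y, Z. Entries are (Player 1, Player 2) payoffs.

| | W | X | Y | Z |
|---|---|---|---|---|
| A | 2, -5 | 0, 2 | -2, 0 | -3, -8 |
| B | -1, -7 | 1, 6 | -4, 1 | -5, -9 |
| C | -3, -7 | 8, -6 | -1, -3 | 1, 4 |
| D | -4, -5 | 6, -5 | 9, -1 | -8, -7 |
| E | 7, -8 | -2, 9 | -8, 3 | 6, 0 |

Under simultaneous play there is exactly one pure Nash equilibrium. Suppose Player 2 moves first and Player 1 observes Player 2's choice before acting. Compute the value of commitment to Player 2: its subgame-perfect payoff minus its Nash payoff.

1

Work backward from Player 1's decision.
- W: Player 1 compares 2, -1, -3, -4, 7 and picks E; Player 2 would get -8.
- X: Player 1 compares 0, 1, 8, 6, -2 and picks C; Player 2 would get -6.
- Y: Player 1 compares -2, -4, -1, 9, -8 and picks D; Player 2 would get -1.
- Z: Player 1 compares -3, -5, 1, -8, 6 and picks E; Player 2 would get 0.
Among -8, -6, -1, 0, the best is 0 at Z. Subgame-perfect outcome: (E, Z) with payoffs (6, 0).
For the simultaneous game, intersect best replies.
Player 1's best replies: W→E; X→C; Y→D; Z→E.
Player 2's best replies: A→X; B→X; C→Z; D→Y; E→X.
Only (D, Y) has each player best-responding; Nash payoffs (9, -1).
Player 2's commitment gain: 0 − -1 = 1.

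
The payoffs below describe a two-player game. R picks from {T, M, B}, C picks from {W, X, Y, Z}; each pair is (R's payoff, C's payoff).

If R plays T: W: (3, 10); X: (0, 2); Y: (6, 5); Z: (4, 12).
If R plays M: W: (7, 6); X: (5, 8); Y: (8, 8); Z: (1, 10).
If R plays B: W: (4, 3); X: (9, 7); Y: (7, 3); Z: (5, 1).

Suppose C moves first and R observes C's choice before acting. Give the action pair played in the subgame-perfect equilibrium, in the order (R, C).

(M, Y)

R best-responds to each possible C move:
- W → R plays M (best of 3, 7, 4); C gets 6.
- X → R plays B (best of 0, 5, 9); C gets 7.
- Y → R plays M (best of 6, 8, 7); C gets 8.
- Z → R plays B (best of 4, 1, 5); C gets 1.
C's induced payoffs are 6, 7, 8, 1, so C commits to Y. Subgame-perfect outcome: (M, Y) with payoffs (8, 8).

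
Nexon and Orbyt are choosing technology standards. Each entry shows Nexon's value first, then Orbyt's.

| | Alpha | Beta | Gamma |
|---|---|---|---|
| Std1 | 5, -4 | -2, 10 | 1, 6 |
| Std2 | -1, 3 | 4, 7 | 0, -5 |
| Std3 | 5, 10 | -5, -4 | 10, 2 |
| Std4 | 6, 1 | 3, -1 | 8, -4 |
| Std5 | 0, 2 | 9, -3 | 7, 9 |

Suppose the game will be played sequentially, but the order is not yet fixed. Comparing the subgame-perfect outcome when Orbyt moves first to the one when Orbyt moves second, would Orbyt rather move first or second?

If Nexon leads: Orbyt's best replies are Std1→Beta, Std2→Beta, Std3→Alpha, Std4→Alpha, Std5→Gamma; Nexon's induced payoffs -2, 4, 5, 6, 7; outcome (Std5, Gamma), payoffs (7, 9).
If Orbyt leads: Nexon's best replies are Alpha→Std4, Beta→Std5, Gamma→Std3; Orbyt's induced payoffs 1, -3, 2; outcome (Std3, Gamma), payoffs (10, 2).
Orbyt gets 2 moving first and 9 moving second, so Orbyt prefers to move second.

second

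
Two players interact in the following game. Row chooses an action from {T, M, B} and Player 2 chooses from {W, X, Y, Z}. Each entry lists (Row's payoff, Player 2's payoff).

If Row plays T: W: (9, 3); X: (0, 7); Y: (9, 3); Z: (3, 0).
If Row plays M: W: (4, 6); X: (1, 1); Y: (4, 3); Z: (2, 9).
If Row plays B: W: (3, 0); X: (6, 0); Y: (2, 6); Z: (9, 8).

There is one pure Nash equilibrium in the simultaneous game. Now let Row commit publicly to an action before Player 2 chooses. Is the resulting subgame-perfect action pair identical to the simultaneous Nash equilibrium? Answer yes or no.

Work backward from Player 2's decision.
- T → Player 2 plays X (best of 3, 7, 3, 0); Row gets 0.
- M → Player 2 plays Z (best of 6, 1, 3, 9); Row gets 2.
- B → Player 2 plays Z (best of 0, 0, 6, 8); Row gets 9.
Among 0, 2, 9, the best is 9 at B. Subgame-perfect outcome: (B, Z) with payoffs (9, 8).
Under simultaneous play:
Row's best replies: W→T; X→B; Y→T; Z→B.
Player 2's best replies: T→X; M→Z; B→Z.
Only (B, Z) has each player best-responding; Nash payoffs (9, 8).
Sequential outcome (B, Z) coincides with the Nash profile (B, Z).

yes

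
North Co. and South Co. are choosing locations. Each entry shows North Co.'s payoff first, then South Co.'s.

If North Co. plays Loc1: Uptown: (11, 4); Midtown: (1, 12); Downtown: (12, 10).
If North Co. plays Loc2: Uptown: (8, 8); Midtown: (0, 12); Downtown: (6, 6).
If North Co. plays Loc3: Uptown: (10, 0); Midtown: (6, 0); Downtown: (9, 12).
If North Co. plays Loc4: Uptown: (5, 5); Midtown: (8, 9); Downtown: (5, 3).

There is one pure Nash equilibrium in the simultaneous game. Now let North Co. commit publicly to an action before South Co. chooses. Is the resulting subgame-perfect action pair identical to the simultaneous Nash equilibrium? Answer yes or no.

no

South Co. best-responds to each possible North Co. move:
- Loc1: South Co. compares 4, 12, 10 and picks Midtown; North Co. would get 1.
- Loc2: South Co. compares 8, 12, 6 and picks Midtown; North Co. would get 0.
- Loc3: South Co. compares 0, 0, 12 and picks Downtown; North Co. would get 9.
- Loc4: South Co. compares 5, 9, 3 and picks Midtown; North Co. would get 8.
Among 1, 0, 9, 8, the best is 9 at Loc3. Subgame-perfect outcome: (Loc3, Downtown) with payoffs (9, 12).
Now find the simultaneous Nash equilibrium.
North Co.'s best replies: Uptown→Loc1; Midtown→Loc4; Downtown→Loc1.
South Co.'s best replies: Loc1→Midtown; Loc2→Midtown; Loc3→Downtown; Loc4→Midtown.
The unique mutual best reply is (Loc4, Midtown), giving (8, 9).
Sequential outcome (Loc3, Downtown) differs from the Nash profile (Loc4, Midtown).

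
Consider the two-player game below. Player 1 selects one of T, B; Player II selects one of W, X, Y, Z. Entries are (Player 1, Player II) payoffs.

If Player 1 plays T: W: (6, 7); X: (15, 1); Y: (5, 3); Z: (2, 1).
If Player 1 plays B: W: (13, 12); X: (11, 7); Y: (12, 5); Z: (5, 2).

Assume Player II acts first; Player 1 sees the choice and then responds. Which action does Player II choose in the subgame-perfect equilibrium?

W

Player 1 best-responds to each possible Player II move:
- W → Player 1 plays B (best of 6, 13); Player II gets 12.
- X → Player 1 plays T (best of 15, 11); Player II gets 1.
- Y → Player 1 plays B (best of 5, 12); Player II gets 5.
- Z → Player 1 plays B (best of 2, 5); Player II gets 2.
Player II's induced payoffs are 12, 1, 5, 2, so Player II commits to W. Subgame-perfect outcome: (B, W) with payoffs (13, 12).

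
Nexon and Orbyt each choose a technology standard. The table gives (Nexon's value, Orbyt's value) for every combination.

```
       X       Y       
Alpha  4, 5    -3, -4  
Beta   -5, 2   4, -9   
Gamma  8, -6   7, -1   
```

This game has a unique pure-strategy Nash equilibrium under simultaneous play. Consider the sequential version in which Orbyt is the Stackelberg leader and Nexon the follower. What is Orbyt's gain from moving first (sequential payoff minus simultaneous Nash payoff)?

0

Solve by backward induction (Orbyt leads).
- X: Nexon compares 4, -5, 8 and picks Gamma; Orbyt would get -6.
- Y: Nexon compares -3, 4, 7 and picks Gamma; Orbyt would get -1.
Among -6, -1, the best is -1 at Y. Subgame-perfect outcome: (Gamma, Y) with payoffs (7, -1).
Now find the simultaneous Nash equilibrium.
Nexon's best replies: X→Gamma; Y→Gamma.
Orbyt's best replies: Alpha→X; Beta→X; Gamma→Y.
Only (Gamma, Y) has each player best-responding; Nash payoffs (7, -1).
Orbyt's commitment gain: -1 − -1 = 0.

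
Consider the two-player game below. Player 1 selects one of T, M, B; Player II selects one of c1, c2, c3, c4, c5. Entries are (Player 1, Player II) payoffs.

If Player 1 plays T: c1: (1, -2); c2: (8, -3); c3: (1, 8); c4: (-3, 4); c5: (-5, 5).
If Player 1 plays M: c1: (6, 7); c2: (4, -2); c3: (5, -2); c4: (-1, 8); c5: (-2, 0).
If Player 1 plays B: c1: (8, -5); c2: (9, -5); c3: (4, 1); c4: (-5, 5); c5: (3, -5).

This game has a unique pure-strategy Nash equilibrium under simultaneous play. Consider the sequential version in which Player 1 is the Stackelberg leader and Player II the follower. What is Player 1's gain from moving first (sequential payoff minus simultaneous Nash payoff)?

Player II best-responds to each possible Player 1 move:
- T: BR = c3, leader payoff 1.
- M: BR = c4, leader payoff -1.
- B: BR = c4, leader payoff -5.
Among 1, -1, -5, the best is 1 at T. Subgame-perfect outcome: (T, c3) with payoffs (1, 8).
Under simultaneous play:
Player 1's best replies: c1→B; c2→B; c3→M; c4→M; c5→B.
Player II's best replies: T→c3; M→c4; B→c4.
The unique mutual best reply is (M, c4), giving (-1, 8).
Player 1's commitment gain: 1 − -1 = 2.

2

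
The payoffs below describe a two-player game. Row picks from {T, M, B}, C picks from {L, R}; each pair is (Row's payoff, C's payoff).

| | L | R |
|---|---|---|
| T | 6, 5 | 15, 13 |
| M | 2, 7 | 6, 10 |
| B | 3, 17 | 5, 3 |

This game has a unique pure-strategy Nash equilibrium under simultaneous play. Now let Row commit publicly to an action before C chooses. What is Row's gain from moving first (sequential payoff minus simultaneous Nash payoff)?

0

Work backward from C's decision.
- T: BR = R, leader payoff 15.
- M: BR = R, leader payoff 6.
- B: BR = L, leader payoff 3.
Among 15, 6, 3, the best is 15 at T. Subgame-perfect outcome: (T, R) with payoffs (15, 13).
Now find the simultaneous Nash equilibrium.
Row's best replies: L→T; R→T.
C's best replies: T→R; M→R; B→L.
Only (T, R) has each player best-responding; Nash payoffs (15, 13).
Row's commitment gain: 15 − 15 = 0.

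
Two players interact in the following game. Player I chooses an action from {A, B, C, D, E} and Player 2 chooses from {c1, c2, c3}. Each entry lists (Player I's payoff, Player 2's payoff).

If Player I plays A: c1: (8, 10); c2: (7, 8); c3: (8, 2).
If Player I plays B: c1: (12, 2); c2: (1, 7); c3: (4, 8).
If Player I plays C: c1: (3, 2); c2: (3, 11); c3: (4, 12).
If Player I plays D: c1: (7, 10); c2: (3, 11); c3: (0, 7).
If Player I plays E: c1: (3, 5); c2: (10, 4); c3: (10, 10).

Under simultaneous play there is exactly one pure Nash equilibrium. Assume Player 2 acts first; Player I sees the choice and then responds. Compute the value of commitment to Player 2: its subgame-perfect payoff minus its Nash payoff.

Work backward from Player I's decision.
- c1: BR = B, leader payoff 2.
- c2: BR = E, leader payoff 4.
- c3: BR = E, leader payoff 10.
Player 2's induced payoffs are 2, 4, 10, so Player 2 commits to c3. Subgame-perfect outcome: (E, c3) with payoffs (10, 10).
Under simultaneous play:
Player I's best replies: c1→B; c2→E; c3→E.
Player 2's best replies: A→c1; B→c3; C→c3; D→c2; E→c3.
Only (E, c3) has each player best-responding; Nash payoffs (10, 10).
Player 2's commitment gain: 10 − 10 = 0.

0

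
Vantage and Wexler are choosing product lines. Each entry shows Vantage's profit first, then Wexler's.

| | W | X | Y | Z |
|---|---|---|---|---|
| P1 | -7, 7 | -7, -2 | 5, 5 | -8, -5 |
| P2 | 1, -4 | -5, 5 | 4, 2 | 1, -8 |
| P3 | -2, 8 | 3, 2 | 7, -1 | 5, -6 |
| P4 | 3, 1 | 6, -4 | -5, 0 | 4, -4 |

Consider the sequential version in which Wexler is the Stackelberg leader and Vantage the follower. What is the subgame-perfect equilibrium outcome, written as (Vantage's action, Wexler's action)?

Vantage best-responds to each possible Wexler move:
- W: BR = P4, leader payoff 1.
- X: BR = P4, leader payoff -4.
- Y: BR = P3, leader payoff -1.
- Z: BR = P3, leader payoff -6.
Maximizing over 1, -4, -1, -6, Wexler chooses W. Subgame-perfect outcome: (P4, W) with payoffs (3, 1).

(P4, W)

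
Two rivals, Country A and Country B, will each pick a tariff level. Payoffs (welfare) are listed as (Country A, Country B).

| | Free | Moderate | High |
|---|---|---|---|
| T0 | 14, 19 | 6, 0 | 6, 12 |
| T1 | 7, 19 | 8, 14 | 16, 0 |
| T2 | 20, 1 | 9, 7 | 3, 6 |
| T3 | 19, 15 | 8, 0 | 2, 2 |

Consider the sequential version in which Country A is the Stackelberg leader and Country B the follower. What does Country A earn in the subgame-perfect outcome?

Country B best-responds to each possible Country A move:
- T0 → Country B plays Free (best of 19, 0, 12); Country A gets 14.
- T1 → Country B plays Free (best of 19, 14, 0); Country A gets 7.
- T2 → Country B plays Moderate (best of 1, 7, 6); Country A gets 9.
- T3 → Country B plays Free (best of 15, 0, 2); Country A gets 19.
Among 14, 7, 9, 19, the best is 19 at T3. Subgame-perfect outcome: (T3, Free) with payoffs (19, 15).

19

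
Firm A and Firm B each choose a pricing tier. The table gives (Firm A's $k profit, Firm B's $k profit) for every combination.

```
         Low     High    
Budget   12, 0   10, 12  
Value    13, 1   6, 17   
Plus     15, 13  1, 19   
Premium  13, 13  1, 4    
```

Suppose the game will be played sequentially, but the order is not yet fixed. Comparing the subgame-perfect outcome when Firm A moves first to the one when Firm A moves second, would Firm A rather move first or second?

If Firm A leads: Firm B's best replies are Budget→High, Value→High, Plus→High, Premium→Low; Firm A's induced payoffs 10, 6, 1, 13; outcome (Premium, Low), payoffs (13, 13).
If Firm B leads: Firm A's best replies are Low→Plus, High→Budget; Firm B's induced payoffs 13, 12; outcome (Plus, Low), payoffs (15, 13).
Firm A gets 13 moving first and 15 moving second, so Firm A prefers to move second.

second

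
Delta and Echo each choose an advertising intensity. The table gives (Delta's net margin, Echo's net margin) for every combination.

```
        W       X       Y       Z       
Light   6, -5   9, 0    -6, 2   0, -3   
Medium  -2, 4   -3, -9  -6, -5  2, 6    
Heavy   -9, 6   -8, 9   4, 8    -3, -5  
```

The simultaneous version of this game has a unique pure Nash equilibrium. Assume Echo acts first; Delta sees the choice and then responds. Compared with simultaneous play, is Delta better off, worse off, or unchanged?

better off

Delta best-responds to each possible Echo move:
- W: BR = Light, leader payoff -5.
- X: BR = Light, leader payoff 0.
- Y: BR = Heavy, leader payoff 8.
- Z: BR = Medium, leader payoff 6.
Maximizing over -5, 0, 8, 6, Echo chooses Y. Subgame-perfect outcome: (Heavy, Y) with payoffs (4, 8).
For the simultaneous game, intersect best replies.
Delta's best replies: W→Light; X→Light; Y→Heavy; Z→Medium.
Echo's best replies: Light→Y; Medium→Z; Heavy→X.
The unique mutual best reply is (Medium, Z), giving (2, 6).
Delta earns 4 sequentially versus 2 at the Nash outcome: better off.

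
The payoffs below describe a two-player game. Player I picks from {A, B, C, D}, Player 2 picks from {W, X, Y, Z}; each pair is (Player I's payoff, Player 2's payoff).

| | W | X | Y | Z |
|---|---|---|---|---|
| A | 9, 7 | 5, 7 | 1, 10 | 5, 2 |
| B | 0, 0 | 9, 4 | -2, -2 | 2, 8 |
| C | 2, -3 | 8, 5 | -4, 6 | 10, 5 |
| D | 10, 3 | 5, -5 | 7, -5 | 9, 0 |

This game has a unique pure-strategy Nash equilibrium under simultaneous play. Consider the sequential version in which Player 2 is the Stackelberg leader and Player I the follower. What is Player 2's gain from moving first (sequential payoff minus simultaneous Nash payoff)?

2

Player I best-responds to each possible Player 2 move:
- W: BR = D, leader payoff 3.
- X: BR = B, leader payoff 4.
- Y: BR = D, leader payoff -5.
- Z: BR = C, leader payoff 5.
Among 3, 4, -5, 5, the best is 5 at Z. Subgame-perfect outcome: (C, Z) with payoffs (10, 5).
Now find the simultaneous Nash equilibrium.
Player I's best replies: W→D; X→B; Y→D; Z→C.
Player 2's best replies: A→Y; B→Z; C→Y; D→W.
Only (D, W) has each player best-responding; Nash payoffs (10, 3).
Player 2's commitment gain: 5 − 3 = 2.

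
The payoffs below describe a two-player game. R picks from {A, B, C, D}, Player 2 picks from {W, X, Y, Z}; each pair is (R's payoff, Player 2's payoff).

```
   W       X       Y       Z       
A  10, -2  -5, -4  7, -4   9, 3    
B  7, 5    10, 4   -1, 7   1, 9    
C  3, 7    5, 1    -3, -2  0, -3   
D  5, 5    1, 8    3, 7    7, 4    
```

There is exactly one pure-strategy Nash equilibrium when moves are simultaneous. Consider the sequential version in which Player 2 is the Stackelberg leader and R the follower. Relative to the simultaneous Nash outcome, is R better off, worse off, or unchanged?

Work backward from R's decision.
- W: R compares 10, 7, 3, 5 and picks A; Player 2 would get -2.
- X: R compares -5, 10, 5, 1 and picks B; Player 2 would get 4.
- Y: R compares 7, -1, -3, 3 and picks A; Player 2 would get -4.
- Z: R compares 9, 1, 0, 7 and picks A; Player 2 would get 3.
Among -2, 4, -4, 3, the best is 4 at X. Subgame-perfect outcome: (B, X) with payoffs (10, 4).
Under simultaneous play:
R's best replies: W→A; X→B; Y→A; Z→A.
Player 2's best replies: A→Z; B→Z; C→W; D→X.
The unique mutual best reply is (A, Z), giving (9, 3).
R earns 10 sequentially versus 9 at the Nash outcome: better off.

better off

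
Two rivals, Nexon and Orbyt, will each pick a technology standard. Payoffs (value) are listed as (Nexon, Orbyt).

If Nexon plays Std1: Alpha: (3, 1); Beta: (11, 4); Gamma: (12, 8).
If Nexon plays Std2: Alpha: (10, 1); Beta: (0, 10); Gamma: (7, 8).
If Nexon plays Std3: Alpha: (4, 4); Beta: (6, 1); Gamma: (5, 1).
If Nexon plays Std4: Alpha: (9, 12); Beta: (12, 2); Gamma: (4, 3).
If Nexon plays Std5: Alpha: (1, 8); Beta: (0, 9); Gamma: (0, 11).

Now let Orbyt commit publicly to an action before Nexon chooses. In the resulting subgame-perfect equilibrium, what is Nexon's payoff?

Solve by backward induction (Orbyt leads).
- Alpha: BR = Std2, leader payoff 1.
- Beta: BR = Std4, leader payoff 2.
- Gamma: BR = Std1, leader payoff 8.
Among 1, 2, 8, the best is 8 at Gamma. Subgame-perfect outcome: (Std1, Gamma) with payoffs (12, 8).

12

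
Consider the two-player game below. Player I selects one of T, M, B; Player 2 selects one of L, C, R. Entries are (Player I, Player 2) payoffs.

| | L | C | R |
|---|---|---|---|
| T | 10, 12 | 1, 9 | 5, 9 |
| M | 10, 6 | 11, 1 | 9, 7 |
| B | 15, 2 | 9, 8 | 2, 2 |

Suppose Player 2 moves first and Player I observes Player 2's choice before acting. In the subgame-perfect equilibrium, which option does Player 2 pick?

R

Work backward from Player I's decision.
- L → Player I plays B (best of 10, 10, 15); Player 2 gets 2.
- C → Player I plays M (best of 1, 11, 9); Player 2 gets 1.
- R → Player I plays M (best of 5, 9, 2); Player 2 gets 7.
Among 2, 1, 7, the best is 7 at R. Subgame-perfect outcome: (M, R) with payoffs (9, 7).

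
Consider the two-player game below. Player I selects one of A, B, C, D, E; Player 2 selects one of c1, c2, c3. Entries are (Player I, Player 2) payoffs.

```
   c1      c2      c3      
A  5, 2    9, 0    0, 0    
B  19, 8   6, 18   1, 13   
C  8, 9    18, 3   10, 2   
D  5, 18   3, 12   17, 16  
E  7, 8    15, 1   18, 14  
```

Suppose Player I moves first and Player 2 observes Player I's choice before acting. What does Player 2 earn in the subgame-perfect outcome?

Solve by backward induction (Player I leads).
- A → Player 2 plays c1 (best of 2, 0, 0); Player I gets 5.
- B → Player 2 plays c2 (best of 8, 18, 13); Player I gets 6.
- C → Player 2 plays c1 (best of 9, 3, 2); Player I gets 8.
- D → Player 2 plays c1 (best of 18, 12, 16); Player I gets 5.
- E → Player 2 plays c3 (best of 8, 1, 14); Player I gets 18.
Player I's induced payoffs are 5, 6, 8, 5, 18, so Player I commits to E. Subgame-perfect outcome: (E, c3) with payoffs (18, 14).

14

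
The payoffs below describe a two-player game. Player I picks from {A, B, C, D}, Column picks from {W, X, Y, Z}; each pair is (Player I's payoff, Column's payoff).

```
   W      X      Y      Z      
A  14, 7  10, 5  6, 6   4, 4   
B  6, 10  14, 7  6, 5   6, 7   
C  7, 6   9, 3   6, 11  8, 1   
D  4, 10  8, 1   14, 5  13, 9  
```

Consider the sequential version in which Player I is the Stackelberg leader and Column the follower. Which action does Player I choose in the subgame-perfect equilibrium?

A

Work backward from Column's decision.
- A: BR = W, leader payoff 14.
- B: BR = W, leader payoff 6.
- C: BR = Y, leader payoff 6.
- D: BR = W, leader payoff 4.
Maximizing over 14, 6, 6, 4, Player I chooses A. Subgame-perfect outcome: (A, W) with payoffs (14, 7).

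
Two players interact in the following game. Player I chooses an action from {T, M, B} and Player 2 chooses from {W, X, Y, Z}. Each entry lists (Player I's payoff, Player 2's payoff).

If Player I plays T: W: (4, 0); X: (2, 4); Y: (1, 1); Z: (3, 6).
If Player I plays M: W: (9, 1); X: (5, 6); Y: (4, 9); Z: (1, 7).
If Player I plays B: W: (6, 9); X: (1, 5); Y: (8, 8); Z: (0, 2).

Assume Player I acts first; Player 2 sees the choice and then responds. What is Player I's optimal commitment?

B

Work backward from Player 2's decision.
- T: BR = Z, leader payoff 3.
- M: BR = Y, leader payoff 4.
- B: BR = W, leader payoff 6.
Among 3, 4, 6, the best is 6 at B. Subgame-perfect outcome: (B, W) with payoffs (6, 9).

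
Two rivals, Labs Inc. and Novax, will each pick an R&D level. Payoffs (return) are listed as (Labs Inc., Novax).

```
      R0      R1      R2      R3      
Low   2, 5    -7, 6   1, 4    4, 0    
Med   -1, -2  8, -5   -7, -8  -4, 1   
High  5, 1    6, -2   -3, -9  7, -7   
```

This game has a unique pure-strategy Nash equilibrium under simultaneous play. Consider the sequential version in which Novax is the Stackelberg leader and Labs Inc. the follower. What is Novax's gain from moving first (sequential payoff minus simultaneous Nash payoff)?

Solve by backward induction (Novax leads).
- R0: Labs Inc. compares 2, -1, 5 and picks High; Novax would get 1.
- R1: Labs Inc. compares -7, 8, 6 and picks Med; Novax would get -5.
- R2: Labs Inc. compares 1, -7, -3 and picks Low; Novax would get 4.
- R3: Labs Inc. compares 4, -4, 7 and picks High; Novax would get -7.
Novax's induced payoffs are 1, -5, 4, -7, so Novax commits to R2. Subgame-perfect outcome: (Low, R2) with payoffs (1, 4).
For the simultaneous game, intersect best replies.
Labs Inc.'s best replies: R0→High; R1→Med; R2→Low; R3→High.
Novax's best replies: Low→R1; Med→R3; High→R0.
Only (High, R0) has each player best-responding; Nash payoffs (5, 1).
Novax's commitment gain: 4 − 1 = 3.

3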